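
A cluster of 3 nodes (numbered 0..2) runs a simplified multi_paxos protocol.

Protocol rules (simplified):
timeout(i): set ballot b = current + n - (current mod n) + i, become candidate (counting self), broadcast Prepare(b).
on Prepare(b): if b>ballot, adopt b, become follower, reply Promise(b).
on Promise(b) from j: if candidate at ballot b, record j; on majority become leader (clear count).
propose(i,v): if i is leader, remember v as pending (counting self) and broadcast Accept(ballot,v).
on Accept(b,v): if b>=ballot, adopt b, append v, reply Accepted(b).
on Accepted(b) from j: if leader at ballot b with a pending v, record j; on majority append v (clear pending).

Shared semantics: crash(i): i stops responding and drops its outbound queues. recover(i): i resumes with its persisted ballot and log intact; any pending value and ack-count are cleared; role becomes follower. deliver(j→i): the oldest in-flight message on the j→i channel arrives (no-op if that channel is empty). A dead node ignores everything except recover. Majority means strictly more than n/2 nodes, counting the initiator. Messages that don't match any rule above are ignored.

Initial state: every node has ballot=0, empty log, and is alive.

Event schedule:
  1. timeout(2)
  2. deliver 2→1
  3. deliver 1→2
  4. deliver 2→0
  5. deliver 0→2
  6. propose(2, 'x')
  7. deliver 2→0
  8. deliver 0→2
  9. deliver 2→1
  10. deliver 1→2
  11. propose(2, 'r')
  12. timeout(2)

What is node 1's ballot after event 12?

5

e1 timeout(2): 2[cand,b=5,-]
e2 deliver 2→1: 1[foll,b=5,-]
e3 deliver 1→2: 2[lead,b=5,-]
e4 deliver 2→0: 0[foll,b=5,-]
e5 deliver 0→2: ·
e6 propose(2,'x'): ·
e7 deliver 2→0: 0[foll,b=5,x]
e8 deliver 0→2: 2[lead,b=5,x]
e9 deliver 2→1: 1[foll,b=5,x]
e10 deliver 1→2: ·
e11 propose(2,'r'): ·
e12 timeout(2): 2[cand,b=8,x]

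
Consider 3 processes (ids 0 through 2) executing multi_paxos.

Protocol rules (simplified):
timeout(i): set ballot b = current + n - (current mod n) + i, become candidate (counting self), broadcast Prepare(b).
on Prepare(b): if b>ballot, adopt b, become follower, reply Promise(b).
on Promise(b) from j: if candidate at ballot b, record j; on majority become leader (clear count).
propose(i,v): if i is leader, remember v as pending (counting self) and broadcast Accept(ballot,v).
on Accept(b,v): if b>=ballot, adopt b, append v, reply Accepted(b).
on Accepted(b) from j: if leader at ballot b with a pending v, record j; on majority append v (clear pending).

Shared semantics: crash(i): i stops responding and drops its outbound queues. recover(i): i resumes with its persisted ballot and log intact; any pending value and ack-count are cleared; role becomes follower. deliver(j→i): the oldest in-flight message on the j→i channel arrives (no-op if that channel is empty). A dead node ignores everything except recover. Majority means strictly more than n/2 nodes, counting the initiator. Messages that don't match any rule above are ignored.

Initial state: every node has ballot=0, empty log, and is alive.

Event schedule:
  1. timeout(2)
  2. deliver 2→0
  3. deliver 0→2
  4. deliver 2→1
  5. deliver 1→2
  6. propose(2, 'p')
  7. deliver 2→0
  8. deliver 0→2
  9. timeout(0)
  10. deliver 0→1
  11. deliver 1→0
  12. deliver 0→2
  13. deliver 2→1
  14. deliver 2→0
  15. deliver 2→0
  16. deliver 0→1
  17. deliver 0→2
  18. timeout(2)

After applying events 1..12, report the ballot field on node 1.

[1] timeout(2) → N2(cand b5 [-])
[2] deliver 2→0 → N0(foll b5 [-])
[3] deliver 0→2 → N2(lead b5 [-])
[4] deliver 2→1 → N1(foll b5 [-])
[5] deliver 1→2 → ∅
[6] propose(2,'p') → ∅
[7] deliver 2→0 → N0(foll b5 [p])
[8] deliver 0→2 → N2(lead b5 [p])
[9] timeout(0) → N0(cand b6 [p])
[10] deliver 0→1 → N1(foll b6 [-])
[11] deliver 1→0 → N0(lead b6 [p])
[12] deliver 0→2 → N2(foll b6 [p])

6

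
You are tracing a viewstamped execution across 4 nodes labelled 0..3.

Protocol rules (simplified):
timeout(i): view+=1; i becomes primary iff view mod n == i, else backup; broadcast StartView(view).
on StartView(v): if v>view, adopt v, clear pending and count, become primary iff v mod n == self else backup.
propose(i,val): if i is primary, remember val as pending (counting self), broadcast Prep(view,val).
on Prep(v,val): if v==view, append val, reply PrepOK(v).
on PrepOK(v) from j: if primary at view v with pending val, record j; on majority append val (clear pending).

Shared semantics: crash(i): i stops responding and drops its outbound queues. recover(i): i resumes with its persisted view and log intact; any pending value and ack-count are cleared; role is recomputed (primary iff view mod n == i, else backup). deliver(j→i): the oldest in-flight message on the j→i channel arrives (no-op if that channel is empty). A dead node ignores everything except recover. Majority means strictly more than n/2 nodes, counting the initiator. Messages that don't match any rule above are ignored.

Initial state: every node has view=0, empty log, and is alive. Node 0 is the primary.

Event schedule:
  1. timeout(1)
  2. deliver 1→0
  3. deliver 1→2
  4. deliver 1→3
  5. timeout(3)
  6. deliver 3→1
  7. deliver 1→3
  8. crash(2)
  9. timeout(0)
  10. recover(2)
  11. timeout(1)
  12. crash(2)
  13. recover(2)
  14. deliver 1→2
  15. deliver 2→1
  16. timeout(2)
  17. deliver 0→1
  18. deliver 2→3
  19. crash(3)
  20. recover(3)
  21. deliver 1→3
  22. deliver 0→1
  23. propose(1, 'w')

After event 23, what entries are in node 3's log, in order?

e1 timeout(1): 1[prim,v=1,-]
e2 deliver 1→0: 0[back,v=1,-]
e3 deliver 1→2: 2[back,v=1,-]
e4 deliver 1→3: 3[back,v=1,-]
e5 timeout(3): 3[back,v=2,-]
e6 deliver 3→1: 1[back,v=2,-]
e7 deliver 1→3: ·
e8 crash(2): 2[✗back,v=1,-]
e9 timeout(0): 0[back,v=2,-]
e10 recover(2): 2[back,v=1,-]
e11 timeout(1): 1[back,v=3,-]
e12 crash(2): 2[✗back,v=1,-]
e13 recover(2): 2[back,v=1,-]
e14 deliver 1→2: 2[back,v=3,-]
e15 deliver 2→1: ·
e16 timeout(2): 2[back,v=4,-]
e17 deliver 0→1: ·
e18 deliver 2→3: 3[back,v=4,-]
e19 crash(3): 3[✗back,v=4,-]
e20 recover(3): 3[back,v=4,-]
e21 deliver 1→3: ·
e22 deliver 0→1: ·
e23 propose(1,'w'): ·

empty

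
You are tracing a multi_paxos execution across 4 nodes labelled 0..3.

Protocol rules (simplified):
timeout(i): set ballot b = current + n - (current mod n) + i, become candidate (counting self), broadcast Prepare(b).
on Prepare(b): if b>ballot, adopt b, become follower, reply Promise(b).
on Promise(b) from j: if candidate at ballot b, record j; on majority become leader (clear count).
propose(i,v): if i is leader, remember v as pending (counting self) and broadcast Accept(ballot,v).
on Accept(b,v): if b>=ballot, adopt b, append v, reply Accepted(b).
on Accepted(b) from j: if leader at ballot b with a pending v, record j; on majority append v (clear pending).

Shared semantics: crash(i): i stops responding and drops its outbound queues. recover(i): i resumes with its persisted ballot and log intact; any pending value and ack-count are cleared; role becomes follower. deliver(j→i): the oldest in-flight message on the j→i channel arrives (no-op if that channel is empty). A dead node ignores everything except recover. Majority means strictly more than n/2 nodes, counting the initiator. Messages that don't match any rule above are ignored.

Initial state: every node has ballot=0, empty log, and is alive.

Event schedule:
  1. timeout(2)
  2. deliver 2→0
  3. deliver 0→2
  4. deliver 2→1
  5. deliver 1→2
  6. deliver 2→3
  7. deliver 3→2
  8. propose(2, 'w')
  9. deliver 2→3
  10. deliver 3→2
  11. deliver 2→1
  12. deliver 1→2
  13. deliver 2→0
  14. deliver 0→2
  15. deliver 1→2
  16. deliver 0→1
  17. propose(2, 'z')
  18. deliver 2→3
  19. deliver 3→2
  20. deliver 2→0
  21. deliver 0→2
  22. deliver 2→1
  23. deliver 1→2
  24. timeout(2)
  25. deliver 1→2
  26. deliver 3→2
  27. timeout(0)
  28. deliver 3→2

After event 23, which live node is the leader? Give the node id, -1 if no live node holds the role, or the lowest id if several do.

step 1 timeout(2): 2={cand,b=6,log=-}
step 2 deliver 2→0: 0={foll,b=6,log=-}
step 3 deliver 0→2: —
step 4 deliver 2→1: 1={foll,b=6,log=-}
step 5 deliver 1→2: 2={lead,b=6,log=-}
step 6 deliver 2→3: 3={foll,b=6,log=-}
step 7 deliver 3→2: —
step 8 propose(2,'w'): —
step 9 deliver 2→3: 3={foll,b=6,log=w}
step 10 deliver 3→2: —
step 11 deliver 2→1: 1={foll,b=6,log=w}
step 12 deliver 1→2: 2={lead,b=6,log=w}
step 13 deliver 2→0: 0={foll,b=6,log=w}
step 14 deliver 0→2: —
step 15 deliver 1→2: —
step 16 deliver 0→1: —
step 17 propose(2,'z'): —
step 18 deliver 2→3: 3={foll,b=6,log=w,z}
step 19 deliver 3→2: —
step 20 deliver 2→0: 0={foll,b=6,log=w,z}
step 21 deliver 0→2: 2={lead,b=6,log=w,z}
step 22 deliver 2→1: 1={foll,b=6,log=w,z}
step 23 deliver 1→2: —

2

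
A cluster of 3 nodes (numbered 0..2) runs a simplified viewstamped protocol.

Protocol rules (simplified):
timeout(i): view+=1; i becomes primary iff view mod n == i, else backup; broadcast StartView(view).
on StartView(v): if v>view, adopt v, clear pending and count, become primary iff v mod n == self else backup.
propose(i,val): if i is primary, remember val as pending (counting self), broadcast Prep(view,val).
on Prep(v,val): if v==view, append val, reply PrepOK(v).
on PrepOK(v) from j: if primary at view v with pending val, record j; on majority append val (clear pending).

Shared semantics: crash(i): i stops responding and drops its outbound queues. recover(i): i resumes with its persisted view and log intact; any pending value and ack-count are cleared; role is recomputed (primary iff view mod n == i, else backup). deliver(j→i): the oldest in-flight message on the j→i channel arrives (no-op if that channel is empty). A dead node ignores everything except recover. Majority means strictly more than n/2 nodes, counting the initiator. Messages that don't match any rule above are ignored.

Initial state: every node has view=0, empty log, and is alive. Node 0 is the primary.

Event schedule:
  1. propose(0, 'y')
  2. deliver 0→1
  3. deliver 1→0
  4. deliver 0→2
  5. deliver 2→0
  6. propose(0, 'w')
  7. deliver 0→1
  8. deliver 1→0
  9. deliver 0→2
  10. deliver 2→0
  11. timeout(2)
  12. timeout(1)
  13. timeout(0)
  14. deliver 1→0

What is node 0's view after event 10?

after 1 — propose(0,'y'): ·
after 2 — deliver 0→1: n1:back/v0/[y]
after 3 — deliver 1→0: n0:prim/v0/[y]
after 4 — deliver 0→2: n2:back/v0/[y]
after 5 — deliver 2→0: ·
after 6 — propose(0,'w'): ·
after 7 — deliver 0→1: n1:back/v0/[y,w]
after 8 — deliver 1→0: n0:prim/v0/[y,w]
after 9 — deliver 0→2: n2:back/v0/[y,w]
after 10 — deliver 2→0: ·

0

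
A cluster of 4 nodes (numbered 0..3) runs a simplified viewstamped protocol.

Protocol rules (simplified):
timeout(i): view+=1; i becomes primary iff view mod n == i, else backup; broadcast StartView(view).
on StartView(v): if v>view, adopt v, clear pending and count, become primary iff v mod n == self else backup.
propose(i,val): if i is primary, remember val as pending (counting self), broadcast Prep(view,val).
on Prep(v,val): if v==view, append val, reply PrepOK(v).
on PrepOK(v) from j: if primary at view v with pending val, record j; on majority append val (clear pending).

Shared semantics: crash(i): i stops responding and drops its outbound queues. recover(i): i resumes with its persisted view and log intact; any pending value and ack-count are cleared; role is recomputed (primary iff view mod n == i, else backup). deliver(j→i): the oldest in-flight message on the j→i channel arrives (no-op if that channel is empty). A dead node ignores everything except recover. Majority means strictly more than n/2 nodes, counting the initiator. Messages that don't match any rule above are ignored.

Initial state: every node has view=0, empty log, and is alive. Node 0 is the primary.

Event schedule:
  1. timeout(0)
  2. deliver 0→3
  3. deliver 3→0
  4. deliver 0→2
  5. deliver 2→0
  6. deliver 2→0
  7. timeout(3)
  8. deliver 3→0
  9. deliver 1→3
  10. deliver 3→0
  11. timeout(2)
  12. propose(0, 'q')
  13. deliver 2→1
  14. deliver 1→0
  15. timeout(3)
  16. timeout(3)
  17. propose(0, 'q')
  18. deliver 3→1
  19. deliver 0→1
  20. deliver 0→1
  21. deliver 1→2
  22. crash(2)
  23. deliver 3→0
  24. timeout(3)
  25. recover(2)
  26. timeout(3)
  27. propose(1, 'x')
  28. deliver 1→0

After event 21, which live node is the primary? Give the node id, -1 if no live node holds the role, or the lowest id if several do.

2

step 1 timeout(0): 0={back,v=1,log=-}
step 2 deliver 0→3: 3={back,v=1,log=-}
step 3 deliver 3→0: —
step 4 deliver 0→2: 2={back,v=1,log=-}
step 5 deliver 2→0: —
step 6 deliver 2→0: —
step 7 timeout(3): 3={back,v=2,log=-}
step 8 deliver 3→0: 0={back,v=2,log=-}
step 9 deliver 1→3: —
step 10 deliver 3→0: —
step 11 timeout(2): 2={prim,v=2,log=-}
step 12 propose(0,'q'): —
step 13 deliver 2→1: 1={back,v=2,log=-}
step 14 deliver 1→0: —
step 15 timeout(3): 3={prim,v=3,log=-}
step 16 timeout(3): 3={back,v=4,log=-}
step 17 propose(0,'q'): —
step 18 deliver 3→1: —
step 19 deliver 0→1: —
step 20 deliver 0→1: —
step 21 deliver 1→2: —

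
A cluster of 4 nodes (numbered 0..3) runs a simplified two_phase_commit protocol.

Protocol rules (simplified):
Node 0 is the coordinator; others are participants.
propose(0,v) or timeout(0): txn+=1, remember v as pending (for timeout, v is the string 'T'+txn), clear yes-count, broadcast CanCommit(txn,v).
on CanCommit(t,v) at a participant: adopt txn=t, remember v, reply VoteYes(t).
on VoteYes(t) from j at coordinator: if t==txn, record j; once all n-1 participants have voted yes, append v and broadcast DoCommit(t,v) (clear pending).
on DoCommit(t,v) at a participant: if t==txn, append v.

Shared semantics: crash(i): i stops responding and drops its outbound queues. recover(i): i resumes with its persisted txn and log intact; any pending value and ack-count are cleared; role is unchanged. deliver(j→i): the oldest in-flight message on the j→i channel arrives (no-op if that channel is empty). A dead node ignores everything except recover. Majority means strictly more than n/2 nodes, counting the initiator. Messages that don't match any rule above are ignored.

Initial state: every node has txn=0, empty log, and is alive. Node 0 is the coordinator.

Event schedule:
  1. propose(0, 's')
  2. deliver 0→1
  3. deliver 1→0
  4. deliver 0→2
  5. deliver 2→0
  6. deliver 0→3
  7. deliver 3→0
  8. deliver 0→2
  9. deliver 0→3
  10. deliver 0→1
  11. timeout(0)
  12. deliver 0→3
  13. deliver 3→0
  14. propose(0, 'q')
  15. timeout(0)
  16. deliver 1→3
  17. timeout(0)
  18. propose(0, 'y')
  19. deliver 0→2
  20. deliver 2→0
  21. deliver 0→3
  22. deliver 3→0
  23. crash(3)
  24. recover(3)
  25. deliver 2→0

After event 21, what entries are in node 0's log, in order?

1. propose(0,'s'):  <0:coor t1 ->
2. deliver 0→1:  <1:part t1 ->
3. deliver 1→0:  nop
4. deliver 0→2:  <2:part t1 ->
5. deliver 2→0:  nop
6. deliver 0→3:  <3:part t1 ->
7. deliver 3→0:  <0:coor t1 s>
8. deliver 0→2:  <2:part t1 s>
9. deliver 0→3:  <3:part t1 s>
10. deliver 0→1:  <1:part t1 s>
11. timeout(0):  <0:coor t2 s>
12. deliver 0→3:  <3:part t2 s>
13. deliver 3→0:  nop
14. propose(0,'q'):  <0:coor t3 s>
15. timeout(0):  <0:coor t4 s>
16. deliver 1→3:  nop
17. timeout(0):  <0:coor t5 s>
18. propose(0,'y'):  <0:coor t6 s>
19. deliver 0→2:  <2:part t2 s>
20. deliver 2→0:  nop
21. deliver 0→3:  <3:part t3 s>

s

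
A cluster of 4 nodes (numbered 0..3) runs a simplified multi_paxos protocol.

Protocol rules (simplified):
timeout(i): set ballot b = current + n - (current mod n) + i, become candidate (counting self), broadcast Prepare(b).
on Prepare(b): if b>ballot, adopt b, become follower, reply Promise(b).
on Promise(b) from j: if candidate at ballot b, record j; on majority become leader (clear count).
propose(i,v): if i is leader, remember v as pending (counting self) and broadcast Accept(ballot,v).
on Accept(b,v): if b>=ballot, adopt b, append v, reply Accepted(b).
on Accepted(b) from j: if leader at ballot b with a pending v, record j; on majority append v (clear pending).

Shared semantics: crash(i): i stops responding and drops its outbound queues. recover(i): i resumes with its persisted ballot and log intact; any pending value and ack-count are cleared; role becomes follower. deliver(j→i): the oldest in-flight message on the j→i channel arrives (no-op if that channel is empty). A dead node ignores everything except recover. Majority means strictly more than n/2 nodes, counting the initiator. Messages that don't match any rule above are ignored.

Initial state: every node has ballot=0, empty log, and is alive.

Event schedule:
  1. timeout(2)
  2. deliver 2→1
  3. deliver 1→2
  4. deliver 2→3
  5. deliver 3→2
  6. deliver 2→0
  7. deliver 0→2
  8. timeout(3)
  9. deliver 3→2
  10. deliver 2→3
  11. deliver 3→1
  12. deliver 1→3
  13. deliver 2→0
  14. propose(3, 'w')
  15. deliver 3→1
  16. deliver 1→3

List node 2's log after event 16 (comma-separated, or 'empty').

empty

e1 timeout(2): 2[cand,b=6,-]
e2 deliver 2→1: 1[foll,b=6,-]
e3 deliver 1→2: ·
e4 deliver 2→3: 3[foll,b=6,-]
e5 deliver 3→2: 2[lead,b=6,-]
e6 deliver 2→0: 0[foll,b=6,-]
e7 deliver 0→2: ·
e8 timeout(3): 3[cand,b=11,-]
e9 deliver 3→2: 2[foll,b=11,-]
e10 deliver 2→3: ·
e11 deliver 3→1: 1[foll,b=11,-]
e12 deliver 1→3: 3[lead,b=11,-]
e13 deliver 2→0: ·
e14 propose(3,'w'): ·
e15 deliver 3→1: 1[foll,b=11,w]
e16 deliver 1→3: ·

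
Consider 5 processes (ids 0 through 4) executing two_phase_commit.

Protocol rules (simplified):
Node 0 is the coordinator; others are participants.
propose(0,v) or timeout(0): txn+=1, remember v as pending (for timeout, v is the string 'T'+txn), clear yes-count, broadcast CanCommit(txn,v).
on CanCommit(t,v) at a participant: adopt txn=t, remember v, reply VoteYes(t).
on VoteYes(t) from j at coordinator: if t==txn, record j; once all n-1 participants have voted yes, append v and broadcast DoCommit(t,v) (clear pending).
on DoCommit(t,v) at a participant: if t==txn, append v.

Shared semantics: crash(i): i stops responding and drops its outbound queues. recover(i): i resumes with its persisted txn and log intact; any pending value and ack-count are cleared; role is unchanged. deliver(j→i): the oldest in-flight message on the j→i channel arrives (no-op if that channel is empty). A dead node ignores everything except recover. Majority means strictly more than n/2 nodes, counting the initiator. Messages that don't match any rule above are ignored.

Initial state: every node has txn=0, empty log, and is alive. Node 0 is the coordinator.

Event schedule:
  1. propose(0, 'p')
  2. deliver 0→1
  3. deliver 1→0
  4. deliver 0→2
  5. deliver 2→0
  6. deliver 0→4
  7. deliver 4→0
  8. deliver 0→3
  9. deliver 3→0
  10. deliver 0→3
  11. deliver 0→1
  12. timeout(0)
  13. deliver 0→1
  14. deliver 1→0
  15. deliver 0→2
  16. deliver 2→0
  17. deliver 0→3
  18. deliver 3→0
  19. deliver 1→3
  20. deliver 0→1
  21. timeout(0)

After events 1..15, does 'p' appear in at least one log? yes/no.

yes

step 1 propose(0,'p'): 0={coor,t=1,log=-}
step 2 deliver 0→1: 1={part,t=1,log=-}
step 3 deliver 1→0: —
step 4 deliver 0→2: 2={part,t=1,log=-}
step 5 deliver 2→0: —
step 6 deliver 0→4: 4={part,t=1,log=-}
step 7 deliver 4→0: —
step 8 deliver 0→3: 3={part,t=1,log=-}
step 9 deliver 3→0: 0={coor,t=1,log=p}
step 10 deliver 0→3: 3={part,t=1,log=p}
step 11 deliver 0→1: 1={part,t=1,log=p}
step 12 timeout(0): 0={coor,t=2,log=p}
step 13 deliver 0→1: 1={part,t=2,log=p}
step 14 deliver 1→0: —
step 15 deliver 0→2: 2={part,t=1,log=p}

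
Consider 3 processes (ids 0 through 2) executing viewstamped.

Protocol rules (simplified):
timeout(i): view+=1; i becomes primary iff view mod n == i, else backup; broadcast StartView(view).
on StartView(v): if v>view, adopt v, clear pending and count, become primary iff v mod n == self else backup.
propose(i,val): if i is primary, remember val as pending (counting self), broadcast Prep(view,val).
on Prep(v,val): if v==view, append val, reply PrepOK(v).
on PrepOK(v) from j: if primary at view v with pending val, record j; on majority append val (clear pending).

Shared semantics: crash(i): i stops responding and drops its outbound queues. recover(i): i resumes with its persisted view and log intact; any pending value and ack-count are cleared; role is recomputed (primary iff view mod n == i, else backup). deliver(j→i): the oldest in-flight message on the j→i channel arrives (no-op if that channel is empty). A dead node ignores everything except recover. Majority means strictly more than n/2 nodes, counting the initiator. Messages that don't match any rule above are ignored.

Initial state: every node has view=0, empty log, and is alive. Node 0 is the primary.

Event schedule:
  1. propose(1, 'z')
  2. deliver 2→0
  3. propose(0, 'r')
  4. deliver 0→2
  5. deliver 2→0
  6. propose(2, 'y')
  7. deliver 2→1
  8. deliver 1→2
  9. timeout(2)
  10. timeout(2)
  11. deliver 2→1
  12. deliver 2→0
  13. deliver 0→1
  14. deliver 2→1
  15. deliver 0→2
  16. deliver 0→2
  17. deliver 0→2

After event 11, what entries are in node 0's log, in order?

r

step 1 propose(1,'z'): —
step 2 deliver 2→0: —
step 3 propose(0,'r'): —
step 4 deliver 0→2: 2={back,v=0,log=r}
step 5 deliver 2→0: 0={prim,v=0,log=r}
step 6 propose(2,'y'): —
step 7 deliver 2→1: —
step 8 deliver 1→2: —
step 9 timeout(2): 2={back,v=1,log=r}
step 10 timeout(2): 2={prim,v=2,log=r}
step 11 deliver 2→1: 1={prim,v=1,log=-}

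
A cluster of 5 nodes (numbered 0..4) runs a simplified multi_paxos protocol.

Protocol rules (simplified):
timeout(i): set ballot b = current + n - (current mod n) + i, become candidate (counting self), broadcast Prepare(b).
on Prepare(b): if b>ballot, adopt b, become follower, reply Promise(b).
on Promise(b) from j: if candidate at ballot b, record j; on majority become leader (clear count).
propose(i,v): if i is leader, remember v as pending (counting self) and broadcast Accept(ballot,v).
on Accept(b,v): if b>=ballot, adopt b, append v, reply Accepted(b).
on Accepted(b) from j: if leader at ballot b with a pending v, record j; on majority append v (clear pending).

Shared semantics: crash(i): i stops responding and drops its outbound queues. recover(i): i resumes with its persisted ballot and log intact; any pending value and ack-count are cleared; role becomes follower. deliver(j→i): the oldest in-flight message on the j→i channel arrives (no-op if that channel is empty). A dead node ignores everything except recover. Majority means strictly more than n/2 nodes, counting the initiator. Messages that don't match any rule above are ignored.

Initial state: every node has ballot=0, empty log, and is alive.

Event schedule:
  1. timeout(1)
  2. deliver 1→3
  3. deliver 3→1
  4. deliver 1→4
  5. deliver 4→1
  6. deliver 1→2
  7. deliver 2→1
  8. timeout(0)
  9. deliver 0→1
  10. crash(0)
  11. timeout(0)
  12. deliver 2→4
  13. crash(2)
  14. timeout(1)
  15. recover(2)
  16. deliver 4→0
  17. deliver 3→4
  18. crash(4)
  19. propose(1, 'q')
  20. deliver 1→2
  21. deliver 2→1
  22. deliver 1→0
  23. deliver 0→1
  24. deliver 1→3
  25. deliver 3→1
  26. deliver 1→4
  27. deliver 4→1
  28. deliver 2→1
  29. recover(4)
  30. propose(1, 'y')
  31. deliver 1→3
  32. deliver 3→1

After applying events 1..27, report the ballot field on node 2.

[1] timeout(1) → N1(cand b6 [-])
[2] deliver 1→3 → N3(foll b6 [-])
[3] deliver 3→1 → ∅
[4] deliver 1→4 → N4(foll b6 [-])
[5] deliver 4→1 → N1(lead b6 [-])
[6] deliver 1→2 → N2(foll b6 [-])
[7] deliver 2→1 → ∅
[8] timeout(0) → N0(cand b5 [-])
[9] deliver 0→1 → ∅
[10] crash(0) → N0(✗cand b5 [-])
[11] timeout(0) → ∅
[12] deliver 2→4 → ∅
[13] crash(2) → N2(✗foll b6 [-])
[14] timeout(1) → N1(cand b11 [-])
[15] recover(2) → N2(foll b6 [-])
[16] deliver 4→0 → ∅
[17] deliver 3→4 → ∅
[18] crash(4) → N4(✗foll b6 [-])
[19] propose(1,'q') → ∅
[20] deliver 1→2 → N2(foll b11 [-])
[21] deliver 2→1 → ∅
[22] deliver 1→0 → ∅
[23] deliver 0→1 → ∅
[24] deliver 1→3 → N3(foll b11 [-])
[25] deliver 3→1 → N1(lead b11 [-])
[26] deliver 1→4 → ∅
[27] deliver 4→1 → ∅

11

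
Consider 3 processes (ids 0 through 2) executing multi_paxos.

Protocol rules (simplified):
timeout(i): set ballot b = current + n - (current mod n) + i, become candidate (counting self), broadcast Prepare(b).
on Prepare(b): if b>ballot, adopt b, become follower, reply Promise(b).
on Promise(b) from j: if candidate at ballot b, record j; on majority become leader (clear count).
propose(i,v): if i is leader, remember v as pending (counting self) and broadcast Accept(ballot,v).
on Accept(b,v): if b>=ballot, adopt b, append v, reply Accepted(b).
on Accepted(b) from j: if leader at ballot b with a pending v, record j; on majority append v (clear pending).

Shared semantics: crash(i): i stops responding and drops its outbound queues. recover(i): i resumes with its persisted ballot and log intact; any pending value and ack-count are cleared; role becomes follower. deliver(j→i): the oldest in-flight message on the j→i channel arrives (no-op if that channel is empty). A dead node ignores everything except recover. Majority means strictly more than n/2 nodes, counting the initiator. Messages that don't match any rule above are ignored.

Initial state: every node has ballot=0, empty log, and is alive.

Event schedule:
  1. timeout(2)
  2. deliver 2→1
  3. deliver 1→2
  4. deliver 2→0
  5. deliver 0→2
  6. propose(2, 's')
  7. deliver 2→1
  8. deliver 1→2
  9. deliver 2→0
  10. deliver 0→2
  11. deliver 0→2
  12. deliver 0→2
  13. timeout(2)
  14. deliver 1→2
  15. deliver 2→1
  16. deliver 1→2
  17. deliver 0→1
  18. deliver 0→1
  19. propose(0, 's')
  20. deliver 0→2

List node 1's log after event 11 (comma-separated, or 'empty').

[1] timeout(2) → N2(cand b5 [-])
[2] deliver 2→1 → N1(foll b5 [-])
[3] deliver 1→2 → N2(lead b5 [-])
[4] deliver 2→0 → N0(foll b5 [-])
[5] deliver 0→2 → ∅
[6] propose(2,'s') → ∅
[7] deliver 2→1 → N1(foll b5 [s])
[8] deliver 1→2 → N2(lead b5 [s])
[9] deliver 2→0 → N0(foll b5 [s])
[10] deliver 0→2 → ∅
[11] deliver 0→2 → ∅

s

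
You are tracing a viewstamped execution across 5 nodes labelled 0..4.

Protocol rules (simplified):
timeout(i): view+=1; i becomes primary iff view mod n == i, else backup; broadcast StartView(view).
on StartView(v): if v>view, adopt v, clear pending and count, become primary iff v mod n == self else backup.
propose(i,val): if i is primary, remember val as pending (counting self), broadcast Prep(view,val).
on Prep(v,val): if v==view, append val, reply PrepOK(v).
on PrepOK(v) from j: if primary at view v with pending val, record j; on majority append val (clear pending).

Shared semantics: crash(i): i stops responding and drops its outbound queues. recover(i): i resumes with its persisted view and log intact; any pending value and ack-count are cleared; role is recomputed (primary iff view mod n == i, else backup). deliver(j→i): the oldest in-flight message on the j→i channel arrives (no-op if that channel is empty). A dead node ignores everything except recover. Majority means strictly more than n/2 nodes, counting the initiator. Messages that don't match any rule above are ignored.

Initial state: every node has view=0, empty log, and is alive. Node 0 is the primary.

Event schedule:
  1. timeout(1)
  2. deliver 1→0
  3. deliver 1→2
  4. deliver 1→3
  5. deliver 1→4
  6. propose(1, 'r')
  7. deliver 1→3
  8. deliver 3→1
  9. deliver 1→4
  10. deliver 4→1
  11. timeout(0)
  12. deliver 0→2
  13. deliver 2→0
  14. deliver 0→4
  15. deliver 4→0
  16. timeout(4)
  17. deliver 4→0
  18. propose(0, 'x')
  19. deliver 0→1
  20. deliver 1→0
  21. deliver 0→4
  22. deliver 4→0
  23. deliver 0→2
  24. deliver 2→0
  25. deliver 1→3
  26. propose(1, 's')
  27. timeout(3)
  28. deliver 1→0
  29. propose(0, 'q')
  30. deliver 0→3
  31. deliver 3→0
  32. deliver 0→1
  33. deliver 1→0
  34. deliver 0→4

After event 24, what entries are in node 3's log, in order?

[1] timeout(1) → N1(prim v1 [-])
[2] deliver 1→0 → N0(back v1 [-])
[3] deliver 1→2 → N2(back v1 [-])
[4] deliver 1→3 → N3(back v1 [-])
[5] deliver 1→4 → N4(back v1 [-])
[6] propose(1,'r') → ∅
[7] deliver 1→3 → N3(back v1 [r])
[8] deliver 3→1 → ∅
[9] deliver 1→4 → N4(back v1 [r])
[10] deliver 4→1 → N1(prim v1 [r])
[11] timeout(0) → N0(back v2 [-])
[12] deliver 0→2 → N2(prim v2 [-])
[13] deliver 2→0 → ∅
[14] deliver 0→4 → N4(back v2 [r])
[15] deliver 4→0 → ∅
[16] timeout(4) → N4(back v3 [r])
[17] deliver 4→0 → N0(back v3 [-])
[18] propose(0,'x') → ∅
[19] deliver 0→1 → N1(back v2 [r])
[20] deliver 1→0 → ∅
[21] deliver 0→4 → ∅
[22] deliver 4→0 → ∅
[23] deliver 0→2 → ∅
[24] deliver 2→0 → ∅

r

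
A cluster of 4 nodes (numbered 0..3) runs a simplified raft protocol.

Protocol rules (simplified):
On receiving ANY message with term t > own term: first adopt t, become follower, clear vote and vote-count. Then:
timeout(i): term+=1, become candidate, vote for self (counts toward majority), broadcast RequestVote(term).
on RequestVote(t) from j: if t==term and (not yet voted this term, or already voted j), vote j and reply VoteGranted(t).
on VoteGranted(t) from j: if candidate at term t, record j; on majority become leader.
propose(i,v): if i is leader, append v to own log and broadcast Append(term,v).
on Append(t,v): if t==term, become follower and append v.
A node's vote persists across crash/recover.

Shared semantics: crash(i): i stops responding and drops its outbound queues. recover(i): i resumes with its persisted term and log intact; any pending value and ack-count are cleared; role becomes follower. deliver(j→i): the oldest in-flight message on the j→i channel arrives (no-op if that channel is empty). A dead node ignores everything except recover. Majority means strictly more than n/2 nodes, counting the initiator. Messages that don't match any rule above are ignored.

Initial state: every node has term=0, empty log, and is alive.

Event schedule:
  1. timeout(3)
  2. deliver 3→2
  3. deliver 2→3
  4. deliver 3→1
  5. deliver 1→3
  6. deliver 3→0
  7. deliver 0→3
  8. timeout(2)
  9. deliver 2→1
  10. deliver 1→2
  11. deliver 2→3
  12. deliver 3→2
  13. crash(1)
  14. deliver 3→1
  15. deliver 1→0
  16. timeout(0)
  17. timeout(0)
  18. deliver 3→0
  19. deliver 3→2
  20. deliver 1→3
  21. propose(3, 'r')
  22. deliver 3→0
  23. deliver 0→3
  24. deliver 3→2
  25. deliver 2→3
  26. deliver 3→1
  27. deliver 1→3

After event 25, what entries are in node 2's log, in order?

step 1 timeout(3): 3={cand,t=1,log=-}
step 2 deliver 3→2: 2={foll,t=1,log=-}
step 3 deliver 2→3: —
step 4 deliver 3→1: 1={foll,t=1,log=-}
step 5 deliver 1→3: 3={lead,t=1,log=-}
step 6 deliver 3→0: 0={foll,t=1,log=-}
step 7 deliver 0→3: —
step 8 timeout(2): 2={cand,t=2,log=-}
step 9 deliver 2→1: 1={foll,t=2,log=-}
step 10 deliver 1→2: —
step 11 deliver 2→3: 3={foll,t=2,log=-}
step 12 deliver 3→2: 2={lead,t=2,log=-}
step 13 crash(1): 1={✗foll,t=2,log=-}
step 14 deliver 3→1: —
step 15 deliver 1→0: —
step 16 timeout(0): 0={cand,t=2,log=-}
step 17 timeout(0): 0={cand,t=3,log=-}
step 18 deliver 3→0: —
step 19 deliver 3→2: —
step 20 deliver 1→3: —
step 21 propose(3,'r'): —
step 22 deliver 3→0: —
step 23 deliver 0→3: —
step 24 deliver 3→2: —
step 25 deliver 2→3: —

empty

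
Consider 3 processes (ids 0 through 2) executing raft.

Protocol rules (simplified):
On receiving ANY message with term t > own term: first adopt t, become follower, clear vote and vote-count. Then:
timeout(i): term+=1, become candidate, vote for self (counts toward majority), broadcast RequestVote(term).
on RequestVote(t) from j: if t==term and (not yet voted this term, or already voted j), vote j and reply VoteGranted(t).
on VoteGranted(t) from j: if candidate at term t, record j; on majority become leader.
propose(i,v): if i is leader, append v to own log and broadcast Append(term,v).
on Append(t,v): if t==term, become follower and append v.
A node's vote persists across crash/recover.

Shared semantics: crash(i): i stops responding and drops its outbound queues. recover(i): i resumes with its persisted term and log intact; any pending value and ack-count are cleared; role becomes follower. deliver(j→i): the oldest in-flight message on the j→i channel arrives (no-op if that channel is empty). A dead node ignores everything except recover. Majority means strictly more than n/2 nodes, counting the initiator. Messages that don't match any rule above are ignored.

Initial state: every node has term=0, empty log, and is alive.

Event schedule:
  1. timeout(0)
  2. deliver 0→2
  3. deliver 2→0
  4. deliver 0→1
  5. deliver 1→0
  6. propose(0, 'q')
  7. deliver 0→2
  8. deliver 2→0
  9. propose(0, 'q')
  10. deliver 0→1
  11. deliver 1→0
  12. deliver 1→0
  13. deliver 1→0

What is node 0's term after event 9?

[1] timeout(0) → N0(cand t1 [-])
[2] deliver 0→2 → N2(foll t1 [-])
[3] deliver 2→0 → N0(lead t1 [-])
[4] deliver 0→1 → N1(foll t1 [-])
[5] deliver 1→0 → ∅
[6] propose(0,'q') → N0(lead t1 [q])
[7] deliver 0→2 → N2(foll t1 [q])
[8] deliver 2→0 → ∅
[9] propose(0,'q') → N0(lead t1 [q,q])

1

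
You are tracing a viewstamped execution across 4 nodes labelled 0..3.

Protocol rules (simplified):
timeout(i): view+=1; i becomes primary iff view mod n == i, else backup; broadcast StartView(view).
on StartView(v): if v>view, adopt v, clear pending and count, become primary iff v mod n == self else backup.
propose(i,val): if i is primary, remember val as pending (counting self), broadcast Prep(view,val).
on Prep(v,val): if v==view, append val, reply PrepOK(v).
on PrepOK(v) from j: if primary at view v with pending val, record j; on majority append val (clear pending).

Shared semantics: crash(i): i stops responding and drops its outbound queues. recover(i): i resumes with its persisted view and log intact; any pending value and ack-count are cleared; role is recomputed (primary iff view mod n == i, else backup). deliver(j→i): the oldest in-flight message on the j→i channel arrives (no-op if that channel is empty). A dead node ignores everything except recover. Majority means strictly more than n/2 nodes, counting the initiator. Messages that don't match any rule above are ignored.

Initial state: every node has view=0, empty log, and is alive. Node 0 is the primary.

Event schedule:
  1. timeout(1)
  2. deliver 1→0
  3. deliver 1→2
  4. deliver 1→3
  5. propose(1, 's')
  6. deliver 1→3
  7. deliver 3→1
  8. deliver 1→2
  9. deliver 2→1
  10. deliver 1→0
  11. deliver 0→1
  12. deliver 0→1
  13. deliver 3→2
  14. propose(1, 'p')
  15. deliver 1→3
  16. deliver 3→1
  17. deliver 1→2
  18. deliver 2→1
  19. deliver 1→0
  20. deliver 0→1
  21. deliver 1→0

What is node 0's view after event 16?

step 1 timeout(1): 1={prim,v=1,log=-}
step 2 deliver 1→0: 0={back,v=1,log=-}
step 3 deliver 1→2: 2={back,v=1,log=-}
step 4 deliver 1→3: 3={back,v=1,log=-}
step 5 propose(1,'s'): —
step 6 deliver 1→3: 3={back,v=1,log=s}
step 7 deliver 3→1: —
step 8 deliver 1→2: 2={back,v=1,log=s}
step 9 deliver 2→1: 1={prim,v=1,log=s}
step 10 deliver 1→0: 0={back,v=1,log=s}
step 11 deliver 0→1: —
step 12 deliver 0→1: —
step 13 deliver 3→2: —
step 14 propose(1,'p'): —
step 15 deliver 1→3: 3={back,v=1,log=s,p}
step 16 deliver 3→1: —

1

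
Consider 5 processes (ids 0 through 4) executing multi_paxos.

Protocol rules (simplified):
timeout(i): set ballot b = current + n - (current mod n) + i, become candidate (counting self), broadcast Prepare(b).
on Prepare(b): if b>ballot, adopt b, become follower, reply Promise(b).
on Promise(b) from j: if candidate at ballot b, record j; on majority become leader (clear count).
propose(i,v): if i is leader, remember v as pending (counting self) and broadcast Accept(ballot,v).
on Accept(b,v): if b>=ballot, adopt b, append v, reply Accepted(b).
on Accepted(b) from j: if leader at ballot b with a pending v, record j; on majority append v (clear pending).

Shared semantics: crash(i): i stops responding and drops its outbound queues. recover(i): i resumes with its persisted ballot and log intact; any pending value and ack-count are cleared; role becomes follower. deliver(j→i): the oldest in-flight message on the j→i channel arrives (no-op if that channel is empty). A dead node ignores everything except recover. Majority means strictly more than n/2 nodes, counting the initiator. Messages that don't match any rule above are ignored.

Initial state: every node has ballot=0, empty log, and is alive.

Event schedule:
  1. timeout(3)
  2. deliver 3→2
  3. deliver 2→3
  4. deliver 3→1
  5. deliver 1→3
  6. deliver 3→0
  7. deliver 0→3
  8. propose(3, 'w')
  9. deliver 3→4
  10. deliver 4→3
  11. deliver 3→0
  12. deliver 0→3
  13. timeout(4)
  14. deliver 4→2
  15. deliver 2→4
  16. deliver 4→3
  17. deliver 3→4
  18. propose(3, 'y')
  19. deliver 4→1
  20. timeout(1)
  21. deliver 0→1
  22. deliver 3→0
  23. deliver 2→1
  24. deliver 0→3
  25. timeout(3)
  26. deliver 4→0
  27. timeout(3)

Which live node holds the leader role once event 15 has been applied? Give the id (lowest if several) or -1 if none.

e1 timeout(3): 3[cand,b=8,-]
e2 deliver 3→2: 2[foll,b=8,-]
e3 deliver 2→3: ·
e4 deliver 3→1: 1[foll,b=8,-]
e5 deliver 1→3: 3[lead,b=8,-]
e6 deliver 3→0: 0[foll,b=8,-]
e7 deliver 0→3: ·
e8 propose(3,'w'): ·
e9 deliver 3→4: 4[foll,b=8,-]
e10 deliver 4→3: ·
e11 deliver 3→0: 0[foll,b=8,w]
e12 deliver 0→3: ·
e13 timeout(4): 4[cand,b=14,-]
e14 deliver 4→2: 2[foll,b=14,-]
e15 deliver 2→4: ·

3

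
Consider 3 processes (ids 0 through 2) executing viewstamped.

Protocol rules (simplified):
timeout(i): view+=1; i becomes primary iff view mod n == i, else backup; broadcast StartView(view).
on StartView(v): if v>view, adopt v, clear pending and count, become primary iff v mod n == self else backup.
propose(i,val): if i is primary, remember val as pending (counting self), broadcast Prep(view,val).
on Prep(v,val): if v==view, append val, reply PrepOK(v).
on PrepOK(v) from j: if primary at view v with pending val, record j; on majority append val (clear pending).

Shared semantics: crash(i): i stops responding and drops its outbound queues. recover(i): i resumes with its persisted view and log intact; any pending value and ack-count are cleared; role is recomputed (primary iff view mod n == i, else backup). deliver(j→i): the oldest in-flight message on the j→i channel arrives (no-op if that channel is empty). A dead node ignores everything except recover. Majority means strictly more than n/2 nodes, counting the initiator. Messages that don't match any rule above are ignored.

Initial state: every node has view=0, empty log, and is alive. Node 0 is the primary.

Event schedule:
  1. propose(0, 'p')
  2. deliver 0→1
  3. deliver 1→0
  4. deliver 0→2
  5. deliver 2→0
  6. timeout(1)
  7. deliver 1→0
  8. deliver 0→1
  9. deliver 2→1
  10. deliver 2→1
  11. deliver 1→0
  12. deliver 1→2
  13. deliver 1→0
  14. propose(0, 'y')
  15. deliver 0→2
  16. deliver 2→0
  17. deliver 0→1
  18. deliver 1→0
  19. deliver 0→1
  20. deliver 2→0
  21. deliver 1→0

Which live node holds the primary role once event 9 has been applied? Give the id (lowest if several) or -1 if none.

e1 propose(0,'p'): ·
e2 deliver 0→1: 1[back,v=0,p]
e3 deliver 1→0: 0[prim,v=0,p]
e4 deliver 0→2: 2[back,v=0,p]
e5 deliver 2→0: ·
e6 timeout(1): 1[prim,v=1,p]
e7 deliver 1→0: 0[back,v=1,p]
e8 deliver 0→1: ·
e9 deliver 2→1: ·

1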